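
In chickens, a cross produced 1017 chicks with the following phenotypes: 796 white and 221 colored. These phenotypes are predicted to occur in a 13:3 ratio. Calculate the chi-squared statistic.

Total ratio parts = 16. Expected numbers out of 1017:
  white: 1017 × 13/16 = 826.3125
  colored: 1017 × 3/16 = 190.6875
χ² = Σ (O − E)² / E
  white: (796 − 826.3125)² / 826.3125 = 1.1120
  colored: (221 − 190.6875)² / 190.6875 = 4.8186
χ² = 1.1120 + 4.8186 = 5.9306 ≈ 5.931

5.931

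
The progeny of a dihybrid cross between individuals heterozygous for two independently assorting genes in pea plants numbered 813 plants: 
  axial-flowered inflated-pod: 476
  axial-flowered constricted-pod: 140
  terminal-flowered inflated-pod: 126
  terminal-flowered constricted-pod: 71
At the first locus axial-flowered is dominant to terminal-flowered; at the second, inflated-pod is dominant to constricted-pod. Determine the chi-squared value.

A dihybrid F₂ with independent assortment and complete dominance at both loci gives a 9:3:3:1 phenotypic ratio.
The 9:3:3:1 ratio has 16 parts, so with N = 813 the expected counts are:
  axial-flowered inflated-pod: 813 × 9/16 = 457.3125
  axial-flowered constricted-pod: 813 × 3/16 = 152.4375
  terminal-flowered inflated-pod: 813 × 3/16 = 152.4375
  terminal-flowered constricted-pod: 813 × 1/16 = 50.8125
χ² = Σ (O − E)² / E
  axial-flowered inflated-pod: (476 − 457.3125)² / 457.3125 = 0.7636
  axial-flowered constricted-pod: (140 − 152.4375)² / 152.4375 = 1.0148
  terminal-flowered inflated-pod: (126 − 152.4375)² / 152.4375 = 4.5851
  terminal-flowered constricted-pod: (71 − 50.8125)² / 50.8125 = 8.0204
χ² = 0.7636 + 1.0148 + 4.5851 + 8.0204 = 14.3839 ≈ 14.384

14.384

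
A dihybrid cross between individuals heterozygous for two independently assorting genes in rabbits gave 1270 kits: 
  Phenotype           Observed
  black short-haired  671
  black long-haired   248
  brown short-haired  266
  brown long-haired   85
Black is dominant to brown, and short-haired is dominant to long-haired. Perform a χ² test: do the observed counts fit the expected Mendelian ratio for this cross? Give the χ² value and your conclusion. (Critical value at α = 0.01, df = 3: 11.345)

A dihybrid F₂ with independent assortment and complete dominance at both loci gives a 9:3:3:1 phenotypic ratio.
The 9:3:3:1 ratio has 16 parts, so with N = 1270 the expected counts are:
  black short-haired: 1270 × 9/16 = 714.375
  black long-haired: 1270 × 3/16 = 238.125
  brown short-haired: 1270 × 3/16 = 238.125
  brown long-haired: 1270 × 1/16 = 79.375
χ² = Σ (O − E)² / E
  black short-haired: (671 − 714.375)² / 714.375 = 2.6336
  black long-haired: (248 − 238.125)² / 238.125 = 0.4095
  brown short-haired: (266 − 238.125)² / 238.125 = 3.2631
  brown long-haired: (85 − 79.375)² / 79.375 = 0.3986
χ² = 2.6336 + 0.4095 + 3.2631 + 0.3986 = 6.7048 ≈ 6.705
Degrees of freedom = 4 − 1 = 3; critical value at α = 0.01 is 11.345.
Since 6.705 < 11.345, we fail to reject the null hypothesis — the data are consistent with the 9:3:3:1 ratio.

6.705; consistent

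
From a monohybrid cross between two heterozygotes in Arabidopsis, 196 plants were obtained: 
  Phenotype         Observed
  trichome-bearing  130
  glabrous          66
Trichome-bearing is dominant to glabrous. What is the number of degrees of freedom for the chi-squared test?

1

For a monohybrid cross between heterozygotes with complete dominance, the expected phenotypic ratio is 3:1.
A goodness-of-fit test with 2 phenotype classes has df = 2 − 1 = 1.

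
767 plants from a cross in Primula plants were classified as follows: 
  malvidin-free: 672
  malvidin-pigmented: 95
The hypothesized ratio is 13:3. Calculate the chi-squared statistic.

20.391

Expected counts for N = 767 under a 13:3 ratio (total parts = 16):
  malvidin-free: 767 × 13/16 = 623.1875
  malvidin-pigmented: 767 × 3/16 = 143.8125
χ² = Σ (O − E)² / E
  malvidin-free: (672 − 623.1875)² / 623.1875 = 3.8233
  malvidin-pigmented: (95 − 143.8125)² / 143.8125 = 16.5678
χ² = 3.8233 + 16.5678 = 20.3911 ≈ 20.391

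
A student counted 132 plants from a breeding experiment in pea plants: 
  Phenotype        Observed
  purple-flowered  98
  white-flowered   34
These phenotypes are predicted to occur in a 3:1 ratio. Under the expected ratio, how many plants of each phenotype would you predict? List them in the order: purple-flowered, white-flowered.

99, 33

Expected counts for N = 132 under a 3:1 ratio (total parts = 4):
  purple-flowered: 132 × 3/4 = 99
  white-flowered: 132 × 1/4 = 33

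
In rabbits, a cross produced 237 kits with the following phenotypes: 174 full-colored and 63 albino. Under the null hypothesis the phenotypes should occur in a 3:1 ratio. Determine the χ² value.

0.316

The 3:1 ratio has 4 parts, so with N = 237 the expected counts are:
  full-colored: 237 × 3/4 = 177.75
  albino: 237 × 1/4 = 59.25
χ² = Σ (O − E)² / E
  full-colored: (174 − 177.75)² / 177.75 = 0.0791
  albino: (63 − 59.25)² / 59.25 = 0.2373
χ² = 0.0791 + 0.2373 = 0.3164 ≈ 0.316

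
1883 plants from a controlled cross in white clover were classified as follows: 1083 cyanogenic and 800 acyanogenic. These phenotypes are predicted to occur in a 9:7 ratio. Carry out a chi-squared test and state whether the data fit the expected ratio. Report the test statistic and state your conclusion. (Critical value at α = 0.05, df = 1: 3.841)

1.224; consistent

Expected counts for N = 1883 under a 9:7 ratio (total parts = 16):
  cyanogenic: 1883 × 9/16 = 1059.1875
  acyanogenic: 1883 × 7/16 = 823.8125
χ² = Σ (O − E)² / E
  cyanogenic: (1083 − 1059.1875)² / 1059.1875 = 0.5353
  acyanogenic: (800 − 823.8125)² / 823.8125 = 0.6883
χ² = 0.5353 + 0.6883 = 1.2236 ≈ 1.224
Degrees of freedom = 2 − 1 = 1; critical value at α = 0.05 is 3.841.
Since 1.224 < 3.841, we fail to reject the null hypothesis — the data are consistent with the 9:7 ratio.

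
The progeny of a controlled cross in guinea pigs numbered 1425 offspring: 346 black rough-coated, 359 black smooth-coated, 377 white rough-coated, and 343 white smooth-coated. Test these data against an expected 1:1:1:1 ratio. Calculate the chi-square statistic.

Under the 1:1:1:1 hypothesis (Σ ratio = 4, N = 1425):
  black rough-coated: 1425 × 1/4 = 356.25
  black smooth-coated: 1425 × 1/4 = 356.25
  white rough-coated: 1425 × 1/4 = 356.25
  white smooth-coated: 1425 × 1/4 = 356.25
χ² = Σ (O − E)² / E
  black rough-coated: (346 − 356.25)² / 356.25 = 0.2949
  black smooth-coated: (359 − 356.25)² / 356.25 = 0.0212
  white rough-coated: (377 − 356.25)² / 356.25 = 1.2086
  white smooth-coated: (343 − 356.25)² / 356.25 = 0.4928
χ² = 0.2949 + 0.0212 + 1.2086 + 0.4928 = 2.0175 ≈ 2.018

2.018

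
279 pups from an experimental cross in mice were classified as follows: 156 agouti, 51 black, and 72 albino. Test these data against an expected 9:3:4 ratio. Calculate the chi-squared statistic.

Expected counts for N = 279 under a 9:3:4 ratio (total parts = 16):
  agouti: 279 × 9/16 = 156.9375
  black: 279 × 3/16 = 52.3125
  albino: 279 × 4/16 = 69.75
χ² = Σ (O − E)² / E
  agouti: (156 − 156.9375)² / 156.9375 = 0.0056
  black: (51 − 52.3125)² / 52.3125 = 0.0329
  albino: (72 − 69.75)² / 69.75 = 0.0726
χ² = 0.0056 + 0.0329 + 0.0726 = 0.1111 ≈ 0.111

0.111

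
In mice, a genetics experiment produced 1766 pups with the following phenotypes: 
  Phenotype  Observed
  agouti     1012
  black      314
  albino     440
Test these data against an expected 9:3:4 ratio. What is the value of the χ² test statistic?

Under the 9:3:4 hypothesis (Σ ratio = 16, N = 1766):
  agouti: 1766 × 9/16 = 993.375
  black: 1766 × 3/16 = 331.125
  albino: 1766 × 4/16 = 441.5
χ² = Σ (O − E)² / E
  agouti: (1012 − 993.375)² / 993.375 = 0.3492
  black: (314 − 331.125)² / 331.125 = 0.8857
  albino: (440 − 441.5)² / 441.5 = 0.0051
χ² = 0.3492 + 0.8857 + 0.0051 = 1.240

1.240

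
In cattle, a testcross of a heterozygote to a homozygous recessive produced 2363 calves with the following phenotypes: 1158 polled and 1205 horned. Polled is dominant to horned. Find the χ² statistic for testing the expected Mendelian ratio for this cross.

A testcross of a heterozygote (Aa × aa) gives a 1:1 phenotypic ratio.
The 1:1 ratio has 2 parts, so with N = 2363 the expected counts are:
  polled: 2363 × 1/2 = 1181.5
  horned: 2363 × 1/2 = 1181.5
χ² = Σ (O − E)² / E
  polled: (1158 − 1181.5)² / 1181.5 = 0.4674
  horned: (1205 − 1181.5)² / 1181.5 = 0.4674
χ² = 0.4674 + 0.4674 = 0.9348 ≈ 0.935

0.935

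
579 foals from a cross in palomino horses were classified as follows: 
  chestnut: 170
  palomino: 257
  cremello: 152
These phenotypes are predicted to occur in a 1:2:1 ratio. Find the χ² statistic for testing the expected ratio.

8.416

Total ratio parts = 4. Expected numbers out of 579:
  chestnut: 579 × 1/4 = 144.75
  palomino: 579 × 2/4 = 289.5
  cremello: 579 × 1/4 = 144.75
χ² = Σ (O − E)² / E
  chestnut: (170 − 144.75)² / 144.75 = 4.4046
  palomino: (257 − 289.5)² / 289.5 = 3.6485
  cremello: (152 − 144.75)² / 144.75 = 0.3631
χ² = 4.4046 + 3.6485 + 0.3631 = 8.4162 ≈ 8.416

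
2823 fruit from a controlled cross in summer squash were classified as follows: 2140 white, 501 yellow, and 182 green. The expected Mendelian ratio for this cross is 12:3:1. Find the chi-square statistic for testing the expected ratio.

Under the 12:3:1 hypothesis (Σ ratio = 16, N = 2823):
  white: 2823 × 12/16 = 2117.25
  yellow: 2823 × 3/16 = 529.3125
  green: 2823 × 1/16 = 176.4375
χ² = Σ (O − E)² / E
  white: (2140 − 2117.25)² / 2117.25 = 0.2445
  yellow: (501 − 529.3125)² / 529.3125 = 1.5144
  green: (182 − 176.4375)² / 176.4375 = 0.1754
χ² = 0.2445 + 1.5144 + 0.1754 = 1.9343 ≈ 1.934

1.934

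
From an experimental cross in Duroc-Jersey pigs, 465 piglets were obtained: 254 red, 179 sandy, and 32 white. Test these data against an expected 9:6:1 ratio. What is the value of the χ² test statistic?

Expected counts for N = 465 under a 9:6:1 ratio (total parts = 16):
  red: 465 × 9/16 = 261.5625
  sandy: 465 × 6/16 = 174.375
  white: 465 × 1/16 = 29.0625
χ² = Σ (O − E)² / E
  red: (254 − 261.5625)² / 261.5625 = 0.2187
  sandy: (179 − 174.375)² / 174.375 = 0.1227
  white: (32 − 29.0625)² / 29.0625 = 0.2969
χ² = 0.2187 + 0.1227 + 0.2969 = 0.6383 ≈ 0.638

0.638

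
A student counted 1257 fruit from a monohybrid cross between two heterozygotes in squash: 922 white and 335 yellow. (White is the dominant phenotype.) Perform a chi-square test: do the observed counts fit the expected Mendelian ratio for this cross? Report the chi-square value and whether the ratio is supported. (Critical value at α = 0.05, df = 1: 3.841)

For a monohybrid cross between heterozygotes with complete dominance, the expected phenotypic ratio is 3:1.
Under the 3:1 hypothesis (Σ ratio = 4, N = 1257):
  white: 1257 × 3/4 = 942.75
  yellow: 1257 × 1/4 = 314.25
χ² = Σ (O − E)² / E
  white: (922 − 942.75)² / 942.75 = 0.4567
  yellow: (335 − 314.25)² / 314.25 = 1.3701
χ² = 0.4567 + 1.3701 = 1.8268 ≈ 1.827
Degrees of freedom = 2 − 1 = 1; critical value at α = 0.05 is 3.841.
Since 1.827 < 3.841, we fail to reject the null hypothesis — the data are consistent with the 3:1 ratio.

1.827; consistent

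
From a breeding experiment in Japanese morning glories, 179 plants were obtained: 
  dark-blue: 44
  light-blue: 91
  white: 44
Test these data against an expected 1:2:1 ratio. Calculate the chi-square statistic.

0.050

Under the 1:2:1 hypothesis (Σ ratio = 4, N = 179):
  dark-blue: 179 × 1/4 = 44.75
  light-blue: 179 × 2/4 = 89.5
  white: 179 × 1/4 = 44.75
χ² = Σ (O − E)² / E
  dark-blue: (44 − 44.75)² / 44.75 = 0.0126
  light-blue: (91 − 89.5)² / 89.5 = 0.0251
  white: (44 − 44.75)² / 44.75 = 0.0126
χ² = 0.0126 + 0.0251 + 0.0126 = 0.0503 ≈ 0.050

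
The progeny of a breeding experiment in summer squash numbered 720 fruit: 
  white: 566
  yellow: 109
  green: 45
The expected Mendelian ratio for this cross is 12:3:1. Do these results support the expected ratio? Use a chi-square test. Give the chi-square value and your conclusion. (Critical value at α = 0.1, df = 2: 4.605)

6.259; not consistent

Under the 12:3:1 hypothesis (Σ ratio = 16, N = 720):
  white: 720 × 12/16 = 540
  yellow: 720 × 3/16 = 135
  green: 720 × 1/16 = 45
χ² = Σ (O − E)² / E
  white: (566 − 540)² / 540 = 1.2519
  yellow: (109 − 135)² / 135 = 5.0074
  green: (45 − 45)² / 45 = 0.0000
χ² = 1.2519 + 5.0074 + 0.0000 = 6.2593 ≈ 6.259
Degrees of freedom = 3 − 1 = 2; critical value at α = 0.1 is 4.605.
Since 6.259 > 4.605, we reject the null hypothesis — the data do not fit the 12:3:1 ratio.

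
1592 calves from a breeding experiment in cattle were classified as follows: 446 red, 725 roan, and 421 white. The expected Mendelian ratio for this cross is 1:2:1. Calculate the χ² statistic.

13.451

Under the 1:2:1 hypothesis (Σ ratio = 4, N = 1592):
  red: 1592 × 1/4 = 398
  roan: 1592 × 2/4 = 796
  white: 1592 × 1/4 = 398
χ² = Σ (O − E)² / E
  red: (446 − 398)² / 398 = 5.7889
  roan: (725 − 796)² / 796 = 6.3329
  white: (421 − 398)² / 398 = 1.3291
χ² = 5.7889 + 6.3329 + 1.3291 = 13.4509 ≈ 13.451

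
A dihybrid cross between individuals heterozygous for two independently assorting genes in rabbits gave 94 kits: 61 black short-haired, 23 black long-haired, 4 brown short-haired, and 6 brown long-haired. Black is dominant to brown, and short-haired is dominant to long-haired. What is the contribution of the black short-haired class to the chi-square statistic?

1.249

A dihybrid F₂ with independent assortment and complete dominance at both loci gives a 9:3:3:1 phenotypic ratio.
Total ratio parts = 16. Expected numbers out of 94:
  black short-haired: 94 × 9/16 = 52.875
  black long-haired: 94 × 3/16 = 17.625
  brown short-haired: 94 × 3/16 = 17.625
  brown long-haired: 94 × 1/16 = 5.875
Contribution of black short-haired: (61 − 52.875)² / 52.875 = 1.2485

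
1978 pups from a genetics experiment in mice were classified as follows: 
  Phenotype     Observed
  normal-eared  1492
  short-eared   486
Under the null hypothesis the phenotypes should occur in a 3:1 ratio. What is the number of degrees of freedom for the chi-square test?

1

A goodness-of-fit test with 2 phenotype classes has df = 2 − 1 = 1.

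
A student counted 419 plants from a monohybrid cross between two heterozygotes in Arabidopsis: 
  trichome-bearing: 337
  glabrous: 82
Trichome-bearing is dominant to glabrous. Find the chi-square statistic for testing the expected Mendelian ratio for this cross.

For a monohybrid cross between heterozygotes with complete dominance, the expected phenotypic ratio is 3:1.
Total ratio parts = 4. Expected numbers out of 419:
  trichome-bearing: 419 × 3/4 = 314.25
  glabrous: 419 × 1/4 = 104.75
χ² = Σ (O − E)² / E
  trichome-bearing: (337 − 314.25)² / 314.25 = 1.6470
  glabrous: (82 − 104.75)² / 104.75 = 4.9409
χ² = 1.6470 + 4.9409 = 6.5879 ≈ 6.588

6.588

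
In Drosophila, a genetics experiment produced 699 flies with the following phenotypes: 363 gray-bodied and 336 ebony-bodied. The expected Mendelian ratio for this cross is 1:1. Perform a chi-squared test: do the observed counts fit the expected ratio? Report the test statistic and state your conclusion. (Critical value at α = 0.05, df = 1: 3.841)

Under the 1:1 hypothesis (Σ ratio = 2, N = 699):
  gray-bodied: 699 × 1/2 = 349.5
  ebony-bodied: 699 × 1/2 = 349.5
χ² = Σ (O − E)² / E
  gray-bodied: (363 − 349.5)² / 349.5 = 0.5215
  ebony-bodied: (336 − 349.5)² / 349.5 = 0.5215
χ² = 0.5215 + 0.5215 = 1.043
Degrees of freedom = 2 − 1 = 1; critical value at α = 0.05 is 3.841.
Since 1.043 < 3.841, we fail to reject the null hypothesis — the data are consistent with the 1:1 ratio.

1.043; consistent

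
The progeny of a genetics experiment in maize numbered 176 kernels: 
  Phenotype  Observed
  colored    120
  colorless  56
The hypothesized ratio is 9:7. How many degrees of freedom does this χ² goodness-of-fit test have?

1

A goodness-of-fit test with 2 phenotype classes has df = 2 − 1 = 1.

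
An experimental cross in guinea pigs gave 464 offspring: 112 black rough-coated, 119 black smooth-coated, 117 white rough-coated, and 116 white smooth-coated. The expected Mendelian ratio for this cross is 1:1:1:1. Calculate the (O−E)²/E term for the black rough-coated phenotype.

Total ratio parts = 4. Expected numbers out of 464:
  black rough-coated: 464 × 1/4 = 116
  black smooth-coated: 464 × 1/4 = 116
  white rough-coated: 464 × 1/4 = 116
  white smooth-coated: 464 × 1/4 = 116
Contribution of black rough-coated: (112 − 116)² / 116 = 0.1379

0.138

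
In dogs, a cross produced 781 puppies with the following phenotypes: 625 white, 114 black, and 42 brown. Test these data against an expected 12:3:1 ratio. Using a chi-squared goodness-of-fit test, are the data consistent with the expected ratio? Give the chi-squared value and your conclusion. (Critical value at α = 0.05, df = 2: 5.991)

Expected counts for N = 781 under a 12:3:1 ratio (total parts = 16):
  white: 781 × 12/16 = 585.75
  black: 781 × 3/16 = 146.4375
  brown: 781 × 1/16 = 48.8125
χ² = Σ (O − E)² / E
  white: (625 − 585.75)² / 585.75 = 2.6301
  black: (114 − 146.4375)² / 146.4375 = 7.1853
  brown: (42 − 48.8125)² / 48.8125 = 0.9508
χ² = 2.6301 + 7.1853 + 0.9508 = 10.7662 ≈ 10.766
Degrees of freedom = 3 − 1 = 2; critical value at α = 0.05 is 5.991.
Since 10.766 > 5.991, we reject the null hypothesis — the data do not fit the 12:3:1 ratio.

10.766; not consistent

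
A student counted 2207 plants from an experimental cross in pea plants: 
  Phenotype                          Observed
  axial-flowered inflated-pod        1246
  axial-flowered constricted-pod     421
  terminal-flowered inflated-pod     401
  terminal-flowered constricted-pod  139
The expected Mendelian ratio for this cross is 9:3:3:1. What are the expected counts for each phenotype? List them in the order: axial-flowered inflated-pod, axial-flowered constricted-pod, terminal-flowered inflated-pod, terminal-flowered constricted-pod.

Total ratio parts = 16. Expected numbers out of 2207:
  axial-flowered inflated-pod: 2207 × 9/16 = 1241.4375
  axial-flowered constricted-pod: 2207 × 3/16 = 413.8125
  terminal-flowered inflated-pod: 2207 × 3/16 = 413.8125
  terminal-flowered constricted-pod: 2207 × 1/16 = 137.9375

1241.4375, 413.8125, 413.8125, 137.9375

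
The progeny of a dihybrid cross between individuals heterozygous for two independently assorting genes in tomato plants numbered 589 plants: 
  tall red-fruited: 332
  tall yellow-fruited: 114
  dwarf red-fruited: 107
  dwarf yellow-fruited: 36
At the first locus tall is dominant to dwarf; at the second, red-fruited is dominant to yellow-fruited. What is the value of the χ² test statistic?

A dihybrid F₂ with independent assortment and complete dominance at both loci gives a 9:3:3:1 phenotypic ratio.
The 9:3:3:1 ratio has 16 parts, so with N = 589 the expected counts are:
  tall red-fruited: 589 × 9/16 = 331.3125
  tall yellow-fruited: 589 × 3/16 = 110.4375
  dwarf red-fruited: 589 × 3/16 = 110.4375
  dwarf yellow-fruited: 589 × 1/16 = 36.8125
χ² = Σ (O − E)² / E
  tall red-fruited: (332 − 331.3125)² / 331.3125 = 0.0014
  tall yellow-fruited: (114 − 110.4375)² / 110.4375 = 0.1149
  dwarf red-fruited: (107 − 110.4375)² / 110.4375 = 0.1070
  dwarf yellow-fruited: (36 − 36.8125)² / 36.8125 = 0.0179
χ² = 0.0014 + 0.1149 + 0.1070 + 0.0179 = 0.2412 ≈ 0.241

0.241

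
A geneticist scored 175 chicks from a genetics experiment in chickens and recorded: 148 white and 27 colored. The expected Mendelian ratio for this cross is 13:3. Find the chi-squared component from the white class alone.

The 13:3 ratio has 16 parts, so with N = 175 the expected counts are:
  white: 175 × 13/16 = 142.1875
  colored: 175 × 3/16 = 32.8125
Contribution of white: (148 − 142.1875)² / 142.1875 = 0.2376

0.238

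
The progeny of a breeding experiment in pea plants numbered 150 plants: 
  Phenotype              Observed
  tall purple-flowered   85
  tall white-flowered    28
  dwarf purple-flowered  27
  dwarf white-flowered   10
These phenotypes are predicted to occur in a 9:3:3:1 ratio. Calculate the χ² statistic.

0.092

Under the 9:3:3:1 hypothesis (Σ ratio = 16, N = 150):
  tall purple-flowered: 150 × 9/16 = 84.375
  tall white-flowered: 150 × 3/16 = 28.125
  dwarf purple-flowered: 150 × 3/16 = 28.125
  dwarf white-flowered: 150 × 1/16 = 9.375
χ² = Σ (O − E)² / E
  tall purple-flowered: (85 − 84.375)² / 84.375 = 0.0046
  tall white-flowered: (28 − 28.125)² / 28.125 = 0.0006
  dwarf purple-flowered: (27 − 28.125)² / 28.125 = 0.0450
  dwarf white-flowered: (10 − 9.375)² / 9.375 = 0.0417
χ² = 0.0046 + 0.0006 + 0.0450 + 0.0417 = 0.0919 ≈ 0.092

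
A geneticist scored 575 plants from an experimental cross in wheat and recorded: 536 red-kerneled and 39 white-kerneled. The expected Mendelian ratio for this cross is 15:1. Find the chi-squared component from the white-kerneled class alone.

Under the 15:1 hypothesis (Σ ratio = 16, N = 575):
  red-kerneled: 575 × 15/16 = 539.0625
  white-kerneled: 575 × 1/16 = 35.9375
Contribution of white-kerneled: (39 − 35.9375)² / 35.9375 = 0.2610

0.261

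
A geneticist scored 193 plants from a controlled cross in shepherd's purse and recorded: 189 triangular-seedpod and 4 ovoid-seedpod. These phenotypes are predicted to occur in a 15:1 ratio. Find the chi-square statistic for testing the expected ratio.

5.748

Expected counts for N = 193 under a 15:1 ratio (total parts = 16):
  triangular-seedpod: 193 × 15/16 = 180.9375
  ovoid-seedpod: 193 × 1/16 = 12.0625
χ² = Σ (O − E)² / E
  triangular-seedpod: (189 − 180.9375)² / 180.9375 = 0.3593
  ovoid-seedpod: (4 − 12.0625)² / 12.0625 = 5.3889
χ² = 0.3593 + 5.3889 = 5.7482 ≈ 5.748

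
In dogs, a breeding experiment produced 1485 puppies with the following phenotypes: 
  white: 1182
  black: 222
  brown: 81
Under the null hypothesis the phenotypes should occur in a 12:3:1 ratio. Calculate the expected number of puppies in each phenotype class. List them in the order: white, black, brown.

Total ratio parts = 16. Expected numbers out of 1485:
  white: 1485 × 12/16 = 1113.75
  black: 1485 × 3/16 = 278.4375
  brown: 1485 × 1/16 = 92.8125

1113.75, 278.4375, 92.8125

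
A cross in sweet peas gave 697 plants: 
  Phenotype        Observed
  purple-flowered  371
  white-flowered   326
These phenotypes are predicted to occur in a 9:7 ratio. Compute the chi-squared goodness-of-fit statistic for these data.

The 9:7 ratio has 16 parts, so with N = 697 the expected counts are:
  purple-flowered: 697 × 9/16 = 392.0625
  white-flowered: 697 × 7/16 = 304.9375
χ² = Σ (O − E)² / E
  purple-flowered: (371 − 392.0625)² / 392.0625 = 1.1315
  white-flowered: (326 − 304.9375)² / 304.9375 = 1.4548
χ² = 1.1315 + 1.4548 = 2.5863 ≈ 2.586

2.586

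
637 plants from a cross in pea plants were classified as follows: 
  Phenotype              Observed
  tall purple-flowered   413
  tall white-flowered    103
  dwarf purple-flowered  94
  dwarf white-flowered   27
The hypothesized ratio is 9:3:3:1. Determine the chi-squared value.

20.150

Total ratio parts = 16. Expected numbers out of 637:
  tall purple-flowered: 637 × 9/16 = 358.3125
  tall white-flowered: 637 × 3/16 = 119.4375
  dwarf purple-flowered: 637 × 3/16 = 119.4375
  dwarf white-flowered: 637 × 1/16 = 39.8125
χ² = Σ (O − E)² / E
  tall purple-flowered: (413 − 358.3125)² / 358.3125 = 8.3467
  tall white-flowered: (103 − 119.4375)² / 119.4375 = 2.2622
  dwarf purple-flowered: (94 − 119.4375)² / 119.4375 = 5.4176
  dwarf white-flowered: (27 − 39.8125)² / 39.8125 = 4.1233
χ² = 8.3467 + 2.2622 + 5.4176 + 4.1233 = 20.1498 ≈ 20.150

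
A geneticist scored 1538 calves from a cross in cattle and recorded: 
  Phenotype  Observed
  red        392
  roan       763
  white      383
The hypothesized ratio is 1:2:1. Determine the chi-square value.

Total ratio parts = 4. Expected numbers out of 1538:
  red: 1538 × 1/4 = 384.5
  roan: 1538 × 2/4 = 769
  white: 1538 × 1/4 = 384.5
χ² = Σ (O − E)² / E
  red: (392 − 384.5)² / 384.5 = 0.1463
  roan: (763 − 769)² / 769 = 0.0468
  white: (383 − 384.5)² / 384.5 = 0.0059
χ² = 0.1463 + 0.0468 + 0.0059 = 0.199

0.199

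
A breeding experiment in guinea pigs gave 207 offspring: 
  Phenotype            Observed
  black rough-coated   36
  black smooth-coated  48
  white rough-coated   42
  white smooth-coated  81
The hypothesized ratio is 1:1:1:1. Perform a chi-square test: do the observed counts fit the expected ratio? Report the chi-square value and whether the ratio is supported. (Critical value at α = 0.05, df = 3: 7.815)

The 1:1:1:1 ratio has 4 parts, so with N = 207 the expected counts are:
  black rough-coated: 207 × 1/4 = 51.75
  black smooth-coated: 207 × 1/4 = 51.75
  white rough-coated: 207 × 1/4 = 51.75
  white smooth-coated: 207 × 1/4 = 51.75
χ² = Σ (O − E)² / E
  black rough-coated: (36 − 51.75)² / 51.75 = 4.7935
  black smooth-coated: (48 − 51.75)² / 51.75 = 0.2717
  white rough-coated: (42 − 51.75)² / 51.75 = 1.8370
  white smooth-coated: (81 − 51.75)² / 51.75 = 16.5326
χ² = 4.7935 + 0.2717 + 1.8370 + 16.5326 = 23.4348 ≈ 23.435
Degrees of freedom = 4 − 1 = 3; critical value at α = 0.05 is 7.815.
Since 23.435 > 7.815, we reject the null hypothesis — the data do not fit the 1:1:1:1 ratio.

23.435; not consistent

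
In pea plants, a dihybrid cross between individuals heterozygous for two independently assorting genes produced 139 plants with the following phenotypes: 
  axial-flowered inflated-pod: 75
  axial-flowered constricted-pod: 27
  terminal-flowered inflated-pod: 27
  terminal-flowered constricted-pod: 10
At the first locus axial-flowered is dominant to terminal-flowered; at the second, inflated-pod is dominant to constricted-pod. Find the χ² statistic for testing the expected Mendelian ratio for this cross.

A dihybrid F₂ with independent assortment and complete dominance at both loci gives a 9:3:3:1 phenotypic ratio.
Total ratio parts = 16. Expected numbers out of 139:
  axial-flowered inflated-pod: 139 × 9/16 = 78.1875
  axial-flowered constricted-pod: 139 × 3/16 = 26.0625
  terminal-flowered inflated-pod: 139 × 3/16 = 26.0625
  terminal-flowered constricted-pod: 139 × 1/16 = 8.6875
χ² = Σ (O − E)² / E
  axial-flowered inflated-pod: (75 − 78.1875)² / 78.1875 = 0.1299
  axial-flowered constricted-pod: (27 − 26.0625)² / 26.0625 = 0.0337
  terminal-flowered inflated-pod: (27 − 26.0625)² / 26.0625 = 0.0337
  terminal-flowered constricted-pod: (10 − 8.6875)² / 8.6875 = 0.1983
χ² = 0.1299 + 0.0337 + 0.0337 + 0.1983 = 0.3956 ≈ 0.396

0.396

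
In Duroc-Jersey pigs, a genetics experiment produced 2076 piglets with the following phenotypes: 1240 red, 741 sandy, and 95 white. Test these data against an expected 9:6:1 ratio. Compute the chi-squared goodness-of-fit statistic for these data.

15.583

Under the 9:6:1 hypothesis (Σ ratio = 16, N = 2076):
  red: 2076 × 9/16 = 1167.75
  sandy: 2076 × 6/16 = 778.5
  white: 2076 × 1/16 = 129.75
χ² = Σ (O − E)² / E
  red: (1240 − 1167.75)² / 1167.75 = 4.4702
  sandy: (741 − 778.5)² / 778.5 = 1.8064
  white: (95 − 129.75)² / 129.75 = 9.3068
χ² = 4.4702 + 1.8064 + 9.3068 = 15.5834 ≈ 15.583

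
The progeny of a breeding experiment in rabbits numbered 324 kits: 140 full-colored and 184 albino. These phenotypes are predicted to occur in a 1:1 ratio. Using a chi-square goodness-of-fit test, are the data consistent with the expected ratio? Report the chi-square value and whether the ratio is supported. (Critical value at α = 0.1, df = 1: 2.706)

5.975; not consistent

Under the 1:1 hypothesis (Σ ratio = 2, N = 324):
  full-colored: 324 × 1/2 = 162
  albino: 324 × 1/2 = 162
χ² = Σ (O − E)² / E
  full-colored: (140 − 162)² / 162 = 2.9877
  albino: (184 − 162)² / 162 = 2.9877
χ² = 2.9877 + 2.9877 = 5.9754 ≈ 5.975
Degrees of freedom = 2 − 1 = 1; critical value at α = 0.1 is 2.706.
Since 5.975 > 2.706, we reject the null hypothesis — the data do not fit the 1:1 ratio.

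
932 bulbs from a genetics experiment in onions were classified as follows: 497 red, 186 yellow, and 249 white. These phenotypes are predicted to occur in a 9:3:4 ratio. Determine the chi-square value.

3.239

Total ratio parts = 16. Expected numbers out of 932:
  red: 932 × 9/16 = 524.25
  yellow: 932 × 3/16 = 174.75
  white: 932 × 4/16 = 233
χ² = Σ (O − E)² / E
  red: (497 − 524.25)² / 524.25 = 1.4164
  yellow: (186 − 174.75)² / 174.75 = 0.7242
  white: (249 − 233)² / 233 = 1.0987
χ² = 1.4164 + 0.7242 + 1.0987 = 3.2393 ≈ 3.239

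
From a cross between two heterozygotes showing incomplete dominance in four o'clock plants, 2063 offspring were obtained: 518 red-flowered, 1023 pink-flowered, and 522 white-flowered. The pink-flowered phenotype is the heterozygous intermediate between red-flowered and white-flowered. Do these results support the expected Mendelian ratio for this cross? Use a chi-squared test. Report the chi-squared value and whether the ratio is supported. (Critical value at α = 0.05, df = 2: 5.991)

0.156; consistent

With incomplete dominance, a heterozygote × heterozygote cross gives a 1:2:1 phenotypic ratio.
Total ratio parts = 4. Expected numbers out of 2063:
  red-flowered: 2063 × 1/4 = 515.75
  pink-flowered: 2063 × 2/4 = 1031.5
  white-flowered: 2063 × 1/4 = 515.75
χ² = Σ (O − E)² / E
  red-flowered: (518 − 515.75)² / 515.75 = 0.0098
  pink-flowered: (1023 − 1031.5)² / 1031.5 = 0.0700
  white-flowered: (522 − 515.75)² / 515.75 = 0.0757
χ² = 0.0098 + 0.0700 + 0.0757 = 0.1555 ≈ 0.156
Degrees of freedom = 3 − 1 = 2; critical value at α = 0.05 is 5.991.
Since 0.156 < 5.991, we fail to reject the null hypothesis — the data are consistent with the 1:2:1 ratio.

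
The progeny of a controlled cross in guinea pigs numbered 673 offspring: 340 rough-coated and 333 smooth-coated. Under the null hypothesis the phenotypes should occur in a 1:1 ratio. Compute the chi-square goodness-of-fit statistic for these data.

Under the 1:1 hypothesis (Σ ratio = 2, N = 673):
  rough-coated: 673 × 1/2 = 336.5
  smooth-coated: 673 × 1/2 = 336.5
χ² = Σ (O − E)² / E
  rough-coated: (340 − 336.5)² / 336.5 = 0.0364
  smooth-coated: (333 − 336.5)² / 336.5 = 0.0364
χ² = 0.0364 + 0.0364 = 0.0728 ≈ 0.073

0.073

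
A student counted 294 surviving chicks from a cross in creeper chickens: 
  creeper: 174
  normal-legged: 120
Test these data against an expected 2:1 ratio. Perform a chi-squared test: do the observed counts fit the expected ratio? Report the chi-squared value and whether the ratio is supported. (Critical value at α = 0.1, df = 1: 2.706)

7.408; not consistent

Under the 2:1 hypothesis (Σ ratio = 3, N = 294):
  creeper: 294 × 2/3 = 196
  normal-legged: 294 × 1/3 = 98
χ² = Σ (O − E)² / E
  creeper: (174 − 196)² / 196 = 2.4694
  normal-legged: (120 − 98)² / 98 = 4.9388
χ² = 2.4694 + 4.9388 = 7.4082 ≈ 7.408
Degrees of freedom = 2 − 1 = 1; critical value at α = 0.1 is 2.706.
Since 7.408 > 2.706, we reject the null hypothesis — the data do not fit the 2:1 ratio.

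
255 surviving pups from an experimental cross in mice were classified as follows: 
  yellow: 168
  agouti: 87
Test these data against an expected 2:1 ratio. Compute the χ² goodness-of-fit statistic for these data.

Expected counts for N = 255 under a 2:1 ratio (total parts = 3):
  yellow: 255 × 2/3 = 170
  agouti: 255 × 1/3 = 85
χ² = Σ (O − E)² / E
  yellow: (168 − 170)² / 170 = 0.0235
  agouti: (87 − 85)² / 85 = 0.0471
χ² = 0.0235 + 0.0471 = 0.0706 ≈ 0.071

0.071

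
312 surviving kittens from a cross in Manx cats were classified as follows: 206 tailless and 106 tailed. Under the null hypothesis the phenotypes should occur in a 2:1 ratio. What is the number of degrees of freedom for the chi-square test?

A goodness-of-fit test with 2 phenotype classes has df = 2 − 1 = 1.

1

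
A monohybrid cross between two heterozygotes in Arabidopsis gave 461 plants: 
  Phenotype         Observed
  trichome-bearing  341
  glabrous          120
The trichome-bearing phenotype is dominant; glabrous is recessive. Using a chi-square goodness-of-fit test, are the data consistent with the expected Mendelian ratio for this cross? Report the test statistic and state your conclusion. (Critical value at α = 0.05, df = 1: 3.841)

0.261; consistent

For a monohybrid cross between heterozygotes with complete dominance, the expected phenotypic ratio is 3:1.
The 3:1 ratio has 4 parts, so with N = 461 the expected counts are:
  trichome-bearing: 461 × 3/4 = 345.75
  glabrous: 461 × 1/4 = 115.25
χ² = Σ (O − E)² / E
  trichome-bearing: (341 − 345.75)² / 345.75 = 0.0653
  glabrous: (120 − 115.25)² / 115.25 = 0.1958
χ² = 0.0653 + 0.1958 = 0.2611 ≈ 0.261
Degrees of freedom = 2 − 1 = 1; critical value at α = 0.05 is 3.841.
Since 0.261 < 3.841, we fail to reject the null hypothesis — the data are consistent with the 3:1 ratio.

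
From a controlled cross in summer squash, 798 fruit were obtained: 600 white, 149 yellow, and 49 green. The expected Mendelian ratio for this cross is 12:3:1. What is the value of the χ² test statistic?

Expected counts for N = 798 under a 12:3:1 ratio (total parts = 16):
  white: 798 × 12/16 = 598.5
  yellow: 798 × 3/16 = 149.625
  green: 798 × 1/16 = 49.875
χ² = Σ (O − E)² / E
  white: (600 − 598.5)² / 598.5 = 0.0038
  yellow: (149 − 149.625)² / 149.625 = 0.0026
  green: (49 − 49.875)² / 49.875 = 0.0154
χ² = 0.0038 + 0.0026 + 0.0154 = 0.0218 ≈ 0.022

0.022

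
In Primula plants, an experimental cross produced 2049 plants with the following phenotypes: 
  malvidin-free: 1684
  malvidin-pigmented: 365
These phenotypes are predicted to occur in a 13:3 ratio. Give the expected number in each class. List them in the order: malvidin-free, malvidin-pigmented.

1664.8125, 384.1875

The 13:3 ratio has 16 parts, so with N = 2049 the expected counts are:
  malvidin-free: 2049 × 13/16 = 1664.8125
  malvidin-pigmented: 2049 × 3/16 = 384.1875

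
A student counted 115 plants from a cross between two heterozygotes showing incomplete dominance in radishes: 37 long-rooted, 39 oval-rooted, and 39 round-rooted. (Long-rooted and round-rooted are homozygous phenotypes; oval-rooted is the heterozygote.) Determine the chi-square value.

With incomplete dominance, a heterozygote × heterozygote cross gives a 1:2:1 phenotypic ratio.
The 1:2:1 ratio has 4 parts, so with N = 115 the expected counts are:
  long-rooted: 115 × 1/4 = 28.75
  oval-rooted: 115 × 2/4 = 57.5
  round-rooted: 115 × 1/4 = 28.75
χ² = Σ (O − E)² / E
  long-rooted: (37 − 28.75)² / 28.75 = 2.3674
  oval-rooted: (39 − 57.5)² / 57.5 = 5.9522
  round-rooted: (39 − 28.75)² / 28.75 = 3.6543
χ² = 2.3674 + 5.9522 + 3.6543 = 11.9739 ≈ 11.974

11.974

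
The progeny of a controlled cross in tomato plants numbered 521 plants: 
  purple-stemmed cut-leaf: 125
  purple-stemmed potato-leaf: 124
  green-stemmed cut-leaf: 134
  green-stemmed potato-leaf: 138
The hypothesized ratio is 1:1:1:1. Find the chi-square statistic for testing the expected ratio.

Total ratio parts = 4. Expected numbers out of 521:
  purple-stemmed cut-leaf: 521 × 1/4 = 130.25
  purple-stemmed potato-leaf: 521 × 1/4 = 130.25
  green-stemmed cut-leaf: 521 × 1/4 = 130.25
  green-stemmed potato-leaf: 521 × 1/4 = 130.25
χ² = Σ (O − E)² / E
  purple-stemmed cut-leaf: (125 − 130.25)² / 130.25 = 0.2116
  purple-stemmed potato-leaf: (124 − 130.25)² / 130.25 = 0.2999
  green-stemmed cut-leaf: (134 − 130.25)² / 130.25 = 0.1080
  green-stemmed potato-leaf: (138 − 130.25)² / 130.25 = 0.4611
χ² = 0.2116 + 0.2999 + 0.1080 + 0.4611 = 1.0806 ≈ 1.081

1.081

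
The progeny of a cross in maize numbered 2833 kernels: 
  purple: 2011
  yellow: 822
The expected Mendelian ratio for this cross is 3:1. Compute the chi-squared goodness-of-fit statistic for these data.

Under the 3:1 hypothesis (Σ ratio = 4, N = 2833):
  purple: 2833 × 3/4 = 2124.75
  yellow: 2833 × 1/4 = 708.25
χ² = Σ (O − E)² / E
  purple: (2011 − 2124.75)² / 2124.75 = 6.0897
  yellow: (822 − 708.25)² / 708.25 = 18.2691
χ² = 6.0897 + 18.2691 = 24.3588 ≈ 24.359

24.359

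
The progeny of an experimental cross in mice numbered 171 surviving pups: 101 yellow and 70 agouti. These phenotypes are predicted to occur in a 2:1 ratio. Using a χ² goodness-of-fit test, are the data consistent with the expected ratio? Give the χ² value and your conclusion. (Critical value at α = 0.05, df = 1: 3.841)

Under the 2:1 hypothesis (Σ ratio = 3, N = 171):
  yellow: 171 × 2/3 = 114
  agouti: 171 × 1/3 = 57
χ² = Σ (O − E)² / E
  yellow: (101 − 114)² / 114 = 1.4825
  agouti: (70 − 57)² / 57 = 2.9649
χ² = 1.4825 + 2.9649 = 4.4474 ≈ 4.447
Degrees of freedom = 2 − 1 = 1; critical value at α = 0.05 is 3.841.
Since 4.447 > 3.841, we reject the null hypothesis — the data do not fit the 2:1 ratio.

4.447; not consistent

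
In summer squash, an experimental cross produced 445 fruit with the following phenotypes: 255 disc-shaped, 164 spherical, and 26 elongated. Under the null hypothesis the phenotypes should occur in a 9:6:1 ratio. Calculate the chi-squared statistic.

0.255

Expected counts for N = 445 under a 9:6:1 ratio (total parts = 16):
  disc-shaped: 445 × 9/16 = 250.3125
  spherical: 445 × 6/16 = 166.875
  elongated: 445 × 1/16 = 27.8125
χ² = Σ (O − E)² / E
  disc-shaped: (255 − 250.3125)² / 250.3125 = 0.0878
  spherical: (164 − 166.875)² / 166.875 = 0.0495
  elongated: (26 − 27.8125)² / 27.8125 = 0.1181
χ² = 0.0878 + 0.0495 + 0.1181 = 0.2554 ≈ 0.255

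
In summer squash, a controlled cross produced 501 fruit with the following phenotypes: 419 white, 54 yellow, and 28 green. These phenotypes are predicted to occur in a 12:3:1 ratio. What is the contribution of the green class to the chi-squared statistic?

Expected counts for N = 501 under a 12:3:1 ratio (total parts = 16):
  white: 501 × 12/16 = 375.75
  yellow: 501 × 3/16 = 93.9375
  green: 501 × 1/16 = 31.3125
Contribution of green: (28 − 31.3125)² / 31.3125 = 0.3504

0.350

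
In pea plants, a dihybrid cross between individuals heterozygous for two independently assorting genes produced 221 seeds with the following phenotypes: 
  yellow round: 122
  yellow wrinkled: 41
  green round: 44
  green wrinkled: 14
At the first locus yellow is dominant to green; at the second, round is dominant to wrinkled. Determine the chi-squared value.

0.209

A dihybrid F₂ with independent assortment and complete dominance at both loci gives a 9:3:3:1 phenotypic ratio.
Total ratio parts = 16. Expected numbers out of 221:
  yellow round: 221 × 9/16 = 124.3125
  yellow wrinkled: 221 × 3/16 = 41.4375
  green round: 221 × 3/16 = 41.4375
  green wrinkled: 221 × 1/16 = 13.8125
χ² = Σ (O − E)² / E
  yellow round: (122 − 124.3125)² / 124.3125 = 0.0430
  yellow wrinkled: (41 − 41.4375)² / 41.4375 = 0.0046
  green round: (44 − 41.4375)² / 41.4375 = 0.1585
  green wrinkled: (14 − 13.8125)² / 13.8125 = 0.0025
χ² = 0.0430 + 0.0046 + 0.1585 + 0.0025 = 0.2086 ≈ 0.209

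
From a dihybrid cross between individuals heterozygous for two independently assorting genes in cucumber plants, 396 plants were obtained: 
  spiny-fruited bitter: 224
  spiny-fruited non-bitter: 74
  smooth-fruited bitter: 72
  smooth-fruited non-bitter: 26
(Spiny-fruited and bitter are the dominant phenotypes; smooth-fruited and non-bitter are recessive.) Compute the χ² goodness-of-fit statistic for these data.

A dihybrid F₂ with independent assortment and complete dominance at both loci gives a 9:3:3:1 phenotypic ratio.
The 9:3:3:1 ratio has 16 parts, so with N = 396 the expected counts are:
  spiny-fruited bitter: 396 × 9/16 = 222.75
  spiny-fruited non-bitter: 396 × 3/16 = 74.25
  smooth-fruited bitter: 396 × 3/16 = 74.25
  smooth-fruited non-bitter: 396 × 1/16 = 24.75
χ² = Σ (O − E)² / E
  spiny-fruited bitter: (224 − 222.75)² / 222.75 = 0.0070
  spiny-fruited non-bitter: (74 − 74.25)² / 74.25 = 0.0008
  smooth-fruited bitter: (72 − 74.25)² / 74.25 = 0.0682
  smooth-fruited non-bitter: (26 − 24.75)² / 24.75 = 0.0631
χ² = 0.0070 + 0.0008 + 0.0682 + 0.0631 = 0.1391 ≈ 0.139

0.139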